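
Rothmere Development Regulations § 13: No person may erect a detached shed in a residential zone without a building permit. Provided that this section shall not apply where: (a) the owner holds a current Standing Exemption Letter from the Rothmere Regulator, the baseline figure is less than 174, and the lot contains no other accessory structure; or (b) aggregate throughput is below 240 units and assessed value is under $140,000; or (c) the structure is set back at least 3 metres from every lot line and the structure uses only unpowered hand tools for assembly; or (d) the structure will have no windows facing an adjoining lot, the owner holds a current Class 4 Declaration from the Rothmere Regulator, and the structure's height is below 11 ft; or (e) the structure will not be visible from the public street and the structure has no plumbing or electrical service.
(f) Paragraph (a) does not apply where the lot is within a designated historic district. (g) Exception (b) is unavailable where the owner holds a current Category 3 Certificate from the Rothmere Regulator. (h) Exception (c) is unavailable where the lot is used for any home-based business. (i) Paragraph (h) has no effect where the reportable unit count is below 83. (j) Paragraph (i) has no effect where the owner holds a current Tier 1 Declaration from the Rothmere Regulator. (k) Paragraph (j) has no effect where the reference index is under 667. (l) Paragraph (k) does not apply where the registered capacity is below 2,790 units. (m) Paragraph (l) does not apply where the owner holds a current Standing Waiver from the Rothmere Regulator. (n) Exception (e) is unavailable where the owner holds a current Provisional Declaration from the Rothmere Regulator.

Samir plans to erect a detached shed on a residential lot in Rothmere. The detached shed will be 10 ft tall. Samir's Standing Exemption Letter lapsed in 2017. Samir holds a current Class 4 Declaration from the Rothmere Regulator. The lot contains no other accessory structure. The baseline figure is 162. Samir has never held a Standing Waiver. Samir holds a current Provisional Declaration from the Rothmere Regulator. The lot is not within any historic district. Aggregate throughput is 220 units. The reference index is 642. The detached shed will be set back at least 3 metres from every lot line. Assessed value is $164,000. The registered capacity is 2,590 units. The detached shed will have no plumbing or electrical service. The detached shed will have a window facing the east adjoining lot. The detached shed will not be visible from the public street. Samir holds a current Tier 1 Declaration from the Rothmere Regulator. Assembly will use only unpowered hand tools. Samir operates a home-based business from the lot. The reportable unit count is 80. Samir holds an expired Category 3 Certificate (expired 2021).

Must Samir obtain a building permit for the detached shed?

Exception (a) does not apply: there is no Standing Exemption Letter in force.
Exception (b) fails — assessed value is $164,000, not under $140,000.
All of (c)'s requirements are met (the setback is at least 3 m on every side; assembly uses only hand tools). Turning to paragraphs (h)–(m): (h) operates against (c): a home-based business operates on the lot. (i) would limit (h) — the reportable unit count is 80, below the 83 limit — but (j) sets (i) aside: (j) operates against (i): a current Tier 1 Declaration is held. (k) would limit (j) — the reference index is 642, under the 667 limit — but (l) sets (k) aside: (l) operates against (k): the registered capacity is 2,590 units, below the 2,790 units limit. (m) is not triggered (there is no Standing Waiver in force), so (l) stands. (c) is therefore removed.
Exception (d) does not apply: a window faces an adjoining lot.
Exception (e): the structure will not be visible from the street; there is no plumbing or electrical service — every condition holds. But: (n) operates against (e): a current Provisional Declaration is held. (e) is therefore removed.
None of the exceptions is available; § 13 applies in full.

Yes — Samir must obtain a building permit.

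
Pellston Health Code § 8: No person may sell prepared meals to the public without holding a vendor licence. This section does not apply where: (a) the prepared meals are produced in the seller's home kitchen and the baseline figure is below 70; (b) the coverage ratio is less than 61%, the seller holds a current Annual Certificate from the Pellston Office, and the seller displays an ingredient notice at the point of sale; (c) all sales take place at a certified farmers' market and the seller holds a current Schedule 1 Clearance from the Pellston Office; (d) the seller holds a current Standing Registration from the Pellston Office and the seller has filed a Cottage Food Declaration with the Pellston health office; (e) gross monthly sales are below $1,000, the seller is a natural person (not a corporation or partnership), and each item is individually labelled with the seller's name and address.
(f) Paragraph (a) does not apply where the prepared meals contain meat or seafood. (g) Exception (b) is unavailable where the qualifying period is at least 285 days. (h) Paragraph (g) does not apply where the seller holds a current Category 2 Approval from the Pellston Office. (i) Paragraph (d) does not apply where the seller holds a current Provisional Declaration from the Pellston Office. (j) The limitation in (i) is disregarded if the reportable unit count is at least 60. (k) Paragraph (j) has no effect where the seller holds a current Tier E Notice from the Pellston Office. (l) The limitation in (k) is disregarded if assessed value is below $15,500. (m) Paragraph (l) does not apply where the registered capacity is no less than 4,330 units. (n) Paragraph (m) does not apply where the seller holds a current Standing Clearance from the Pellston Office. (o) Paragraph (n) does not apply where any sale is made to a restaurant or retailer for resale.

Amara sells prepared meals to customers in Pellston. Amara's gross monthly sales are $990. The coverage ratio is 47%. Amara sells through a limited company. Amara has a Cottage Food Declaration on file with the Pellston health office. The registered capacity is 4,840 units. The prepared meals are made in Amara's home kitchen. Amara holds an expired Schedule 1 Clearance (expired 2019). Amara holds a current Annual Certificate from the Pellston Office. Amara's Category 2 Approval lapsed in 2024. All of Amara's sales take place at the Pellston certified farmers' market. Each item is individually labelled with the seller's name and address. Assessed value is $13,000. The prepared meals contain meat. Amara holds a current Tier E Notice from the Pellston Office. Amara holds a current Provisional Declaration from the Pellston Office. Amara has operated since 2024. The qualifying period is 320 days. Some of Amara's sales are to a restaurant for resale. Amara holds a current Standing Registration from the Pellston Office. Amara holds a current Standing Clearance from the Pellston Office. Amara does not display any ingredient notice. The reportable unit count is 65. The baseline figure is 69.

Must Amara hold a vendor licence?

Yes — Amara must hold a vendor licence.

All of (a)'s requirements are met (the prepared meals are home-kitchen produced; the baseline figure is 69, below the 70 limit). But: (f) operates against (a): the prepared meals contain meat. Exception (a) does not apply.
Exception (b) requires that the seller displays an ingredient notice at the point of sale; but no ingredient notice is displayed, so (b) is unavailable.
Exception (c) fails — no current Schedule 1 Clearance is held.
Exception (d) is satisfied on its face — a current Standing Registration is held; a Cottage Food Declaration is on file. But: (i) operates against (d): a current Provisional Declaration is held. (j) is triggered (the reportable unit count is 65, meeting the 60 threshold), but is set aside by (k): (k) operates — a current Tier E Notice is held. (l) would limit (k) — assessed value is $13,000, below the $15,500 limit — but (m) sets (l) aside: (m) applies — the registered capacity is 4,840 units, meeting the 4,330 units threshold. (n) applies (a current Standing Clearance is held), but yields to (o): (o) operates against (n): some sales are to a restaurant for resale. (d) is therefore removed.
Exception (e) does not apply: the seller operates through a limited company.
No exception displaces § 8.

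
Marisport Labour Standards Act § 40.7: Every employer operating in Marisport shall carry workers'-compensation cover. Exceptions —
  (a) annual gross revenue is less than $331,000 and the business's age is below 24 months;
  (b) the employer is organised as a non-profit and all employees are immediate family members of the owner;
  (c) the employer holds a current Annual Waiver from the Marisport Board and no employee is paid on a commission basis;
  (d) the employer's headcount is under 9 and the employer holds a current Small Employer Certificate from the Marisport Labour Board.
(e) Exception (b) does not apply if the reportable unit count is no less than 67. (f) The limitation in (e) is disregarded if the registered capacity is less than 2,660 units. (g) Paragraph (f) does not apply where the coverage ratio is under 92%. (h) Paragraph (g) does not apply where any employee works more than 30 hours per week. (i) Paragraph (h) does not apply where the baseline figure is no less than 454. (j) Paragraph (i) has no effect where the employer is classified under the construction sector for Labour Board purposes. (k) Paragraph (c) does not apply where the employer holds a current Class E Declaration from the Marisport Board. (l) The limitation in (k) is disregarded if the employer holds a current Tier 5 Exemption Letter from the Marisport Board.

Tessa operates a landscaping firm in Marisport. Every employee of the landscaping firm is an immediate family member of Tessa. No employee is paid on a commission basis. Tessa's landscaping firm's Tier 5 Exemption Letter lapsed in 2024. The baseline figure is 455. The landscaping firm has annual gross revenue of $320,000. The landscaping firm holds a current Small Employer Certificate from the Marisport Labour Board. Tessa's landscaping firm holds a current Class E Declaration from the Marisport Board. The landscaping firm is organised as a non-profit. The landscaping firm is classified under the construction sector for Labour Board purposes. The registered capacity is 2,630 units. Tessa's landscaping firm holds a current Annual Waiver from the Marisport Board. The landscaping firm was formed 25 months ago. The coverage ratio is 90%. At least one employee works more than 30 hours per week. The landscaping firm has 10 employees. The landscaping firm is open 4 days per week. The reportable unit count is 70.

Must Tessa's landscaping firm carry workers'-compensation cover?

No — exception (b) applies; Tessa's landscaping firm is not required to carry workers'-compensation cover.

Exception (a) requires that the business's age is below 24 months; but the business's age is 25 months, not below 24 months, so (a) is unavailable.
Exception (b)'s conditions are all satisfied: the employer is a non-profit; every employee is an immediate family member. As to paragraphs (e)–(j): (e) applies (the reportable unit count is 70, meeting the 67 threshold), but is itself disapplied by (f): (f) operates against (e): the registered capacity is 2,630 units, less than the 2,660 units limit. (g) would limit (f) — the coverage ratio is 90%, under the 92% limit — but (h) sets (g) aside: (h) operates — at least one employee exceeds 30 hours/week. (i) would limit (h) — the baseline figure is 455, meeting the 454 threshold — but (j) sets (i) aside: (j) operates — the landscaping firm is classified under the construction sector. (b) remains available.
Exception (c): a current Annual Waiver is held; no employee is paid on commission — every condition holds. Turning to paragraphs (k)–(l): (k) operates — a current Class E Declaration is held. (l) is not engaged (the Tier 5 Exemption Letter is not current), so (k) stands. Exception (c) does not apply.
Exception (d) does not apply: the employer's headcount is 10, not under 9.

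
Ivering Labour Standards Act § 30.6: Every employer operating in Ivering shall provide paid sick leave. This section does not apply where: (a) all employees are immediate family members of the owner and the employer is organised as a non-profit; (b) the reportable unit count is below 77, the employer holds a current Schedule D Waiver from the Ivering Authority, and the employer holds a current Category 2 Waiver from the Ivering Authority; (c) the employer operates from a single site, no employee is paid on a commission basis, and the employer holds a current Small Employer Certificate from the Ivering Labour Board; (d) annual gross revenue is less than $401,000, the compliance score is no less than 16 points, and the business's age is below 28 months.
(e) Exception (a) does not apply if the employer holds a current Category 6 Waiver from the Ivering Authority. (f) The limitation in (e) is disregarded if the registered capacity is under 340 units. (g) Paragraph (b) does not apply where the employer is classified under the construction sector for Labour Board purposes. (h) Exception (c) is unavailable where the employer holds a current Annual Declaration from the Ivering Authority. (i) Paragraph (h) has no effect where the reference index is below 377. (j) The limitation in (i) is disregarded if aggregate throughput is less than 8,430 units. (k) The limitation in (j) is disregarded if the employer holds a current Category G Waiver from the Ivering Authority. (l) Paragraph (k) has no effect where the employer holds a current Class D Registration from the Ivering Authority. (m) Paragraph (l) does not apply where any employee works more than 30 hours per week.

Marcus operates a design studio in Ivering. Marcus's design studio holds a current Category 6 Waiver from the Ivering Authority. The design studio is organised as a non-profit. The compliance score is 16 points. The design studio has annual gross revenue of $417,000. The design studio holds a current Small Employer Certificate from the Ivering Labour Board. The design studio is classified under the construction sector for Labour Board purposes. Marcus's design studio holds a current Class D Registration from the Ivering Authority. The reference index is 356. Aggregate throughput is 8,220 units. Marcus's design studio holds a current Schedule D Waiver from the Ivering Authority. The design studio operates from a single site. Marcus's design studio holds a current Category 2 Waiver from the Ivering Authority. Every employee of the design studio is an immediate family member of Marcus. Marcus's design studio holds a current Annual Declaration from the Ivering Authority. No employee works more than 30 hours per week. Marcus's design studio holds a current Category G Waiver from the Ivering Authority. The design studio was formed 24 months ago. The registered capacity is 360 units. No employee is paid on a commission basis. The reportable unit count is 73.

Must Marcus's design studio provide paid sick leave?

Yes — Marcus's design studio must provide paid sick leave.

Exception (a)'s conditions are all satisfied: every employee is an immediate family member; the employer is a non-profit. Turning to paragraphs (e)–(f): (e) operates against (a): a current Category 6 Waiver is held. (f), which would lift (e), is not triggered — the registered capacity is 360 units, not under 340 units. So (a) is unavailable.
All of (b)'s requirements are met (the reportable unit count is 73, below the 77 limit; a current Schedule D Waiver is held; a current Category 2 Waiver is held). Turning to paragraph (g): (g) operates against (b): the design studio is classified under the construction sector. (b) is therefore removed.
Exception (c): the employer operates from a single site; no employee is paid on commission; a current Small Employer Certificate is held — every condition holds. However, paragraphs (h)–(m) must be considered: (h) applies — a current Annual Declaration is held. (i) would limit (h) — the reference index is 356, below the 377 limit — but (j) sets (i) aside: (j) is triggered — aggregate throughput is 8,220 units, less than the 8,430 units limit. (k) applies (a current Category G Waiver is held), but is overridden by (l): (l) operates against (k): a current Class D Registration is held. (m) does not operate here (no employee exceeds 30 hours/week), so (l) stands. (c) is therefore removed.
Exception (d) does not apply: annual gross revenue is $417,000, not less than $401,000.
No exception displaces § 30.6.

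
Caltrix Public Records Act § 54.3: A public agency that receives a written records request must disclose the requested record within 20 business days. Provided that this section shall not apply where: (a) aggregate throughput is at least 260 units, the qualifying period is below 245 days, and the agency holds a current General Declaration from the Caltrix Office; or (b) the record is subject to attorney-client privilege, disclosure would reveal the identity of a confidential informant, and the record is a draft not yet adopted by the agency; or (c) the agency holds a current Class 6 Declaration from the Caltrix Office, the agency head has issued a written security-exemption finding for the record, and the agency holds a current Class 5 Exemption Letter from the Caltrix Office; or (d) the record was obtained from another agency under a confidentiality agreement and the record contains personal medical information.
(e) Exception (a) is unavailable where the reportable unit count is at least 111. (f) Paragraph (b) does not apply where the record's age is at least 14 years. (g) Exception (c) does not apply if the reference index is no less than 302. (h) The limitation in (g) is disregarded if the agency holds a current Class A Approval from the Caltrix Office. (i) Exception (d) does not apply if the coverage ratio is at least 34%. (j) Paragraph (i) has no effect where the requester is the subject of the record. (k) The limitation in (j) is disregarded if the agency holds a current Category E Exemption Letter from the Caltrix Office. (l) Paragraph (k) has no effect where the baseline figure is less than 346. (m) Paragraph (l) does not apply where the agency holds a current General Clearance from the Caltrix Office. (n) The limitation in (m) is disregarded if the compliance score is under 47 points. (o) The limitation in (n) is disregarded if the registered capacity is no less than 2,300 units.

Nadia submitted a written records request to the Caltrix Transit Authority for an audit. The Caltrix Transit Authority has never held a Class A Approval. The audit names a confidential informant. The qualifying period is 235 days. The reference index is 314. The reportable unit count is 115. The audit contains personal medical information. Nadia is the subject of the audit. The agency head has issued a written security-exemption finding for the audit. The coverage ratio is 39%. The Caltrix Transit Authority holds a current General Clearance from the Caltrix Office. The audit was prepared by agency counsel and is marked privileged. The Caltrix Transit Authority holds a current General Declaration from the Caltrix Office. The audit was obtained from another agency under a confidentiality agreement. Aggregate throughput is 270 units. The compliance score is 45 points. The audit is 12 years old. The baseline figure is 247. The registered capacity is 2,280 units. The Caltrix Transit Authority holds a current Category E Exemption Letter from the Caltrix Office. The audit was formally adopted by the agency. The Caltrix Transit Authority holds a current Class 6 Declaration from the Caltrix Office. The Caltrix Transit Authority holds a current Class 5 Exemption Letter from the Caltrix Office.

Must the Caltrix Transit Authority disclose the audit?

All of (a)'s requirements are met (aggregate throughput is 270 units, meeting the 260 units threshold; the qualifying period is 235 days, below the 245 days limit; a current General Declaration is held). But applying paragraph (e): (e) operates against (a): the reportable unit count is 115, meeting the 111 threshold. So (a) is unavailable.
Exception (b) requires that the record is a draft not yet adopted by the agency; but the audit has been formally adopted, so (b) is unavailable.
Exception (c)'s conditions are all satisfied: a current Class 6 Declaration is held; a written security-exemption finding has been issued; a current Class 5 Exemption Letter is held. Turning to paragraphs (g)–(h): (g) applies — the reference index is 314, meeting the 302 threshold. (h), which would lift (g), does not operate here — the Class A Approval is not current. (c) is therefore removed.
All of (d)'s requirements are met (the audit was obtained under a confidentiality agreement; the audit contains personal medical information). Applying paragraphs (i)–(o): (i) would limit (d) — the coverage ratio is 39%, meeting the 34% threshold — but (j) sets (i) aside: (j) operates against (i): Nadia is the subject of the audit. (k) would limit (j) — a current Category E Exemption Letter is held — but (l) sets (k) aside: (l) is triggered — the baseline figure is 247, less than the 346 limit. (m) would limit (l) — a current General Clearance is held — but (n) sets (m) aside: (n) is engaged — the compliance score is 45 points, under the 47 points limit. (o), which would lift (n), does not operate here — the registered capacity is 2,280 units, short of 2,300 units. (d) remains available.

No — exception (d) applies; the Caltrix Transit Authority is not required to disclose the audit.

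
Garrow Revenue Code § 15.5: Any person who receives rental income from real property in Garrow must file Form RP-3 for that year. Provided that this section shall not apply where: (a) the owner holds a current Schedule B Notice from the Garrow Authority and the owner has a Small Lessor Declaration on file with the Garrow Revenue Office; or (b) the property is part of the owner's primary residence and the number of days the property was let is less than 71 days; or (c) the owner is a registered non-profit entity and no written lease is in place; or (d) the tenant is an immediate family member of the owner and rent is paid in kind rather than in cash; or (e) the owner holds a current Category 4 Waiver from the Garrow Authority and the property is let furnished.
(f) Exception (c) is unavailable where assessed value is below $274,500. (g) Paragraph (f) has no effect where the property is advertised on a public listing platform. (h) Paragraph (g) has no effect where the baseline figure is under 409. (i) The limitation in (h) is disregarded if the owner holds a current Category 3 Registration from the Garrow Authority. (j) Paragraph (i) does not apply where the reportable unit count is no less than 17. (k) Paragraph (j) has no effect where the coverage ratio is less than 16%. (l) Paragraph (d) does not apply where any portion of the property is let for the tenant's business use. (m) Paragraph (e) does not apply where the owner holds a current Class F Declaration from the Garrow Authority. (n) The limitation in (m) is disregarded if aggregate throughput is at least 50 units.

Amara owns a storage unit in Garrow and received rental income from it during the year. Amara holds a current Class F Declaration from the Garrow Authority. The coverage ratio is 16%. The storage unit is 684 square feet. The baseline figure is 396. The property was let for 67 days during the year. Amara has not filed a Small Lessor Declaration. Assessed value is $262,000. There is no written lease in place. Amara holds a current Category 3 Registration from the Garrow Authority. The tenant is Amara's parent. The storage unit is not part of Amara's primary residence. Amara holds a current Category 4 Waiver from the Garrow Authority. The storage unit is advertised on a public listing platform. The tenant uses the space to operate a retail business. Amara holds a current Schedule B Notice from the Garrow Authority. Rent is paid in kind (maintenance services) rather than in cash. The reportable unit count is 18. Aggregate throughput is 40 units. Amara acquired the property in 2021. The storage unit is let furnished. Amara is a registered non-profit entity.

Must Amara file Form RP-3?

Exception (a) fails — no Small Lessor Declaration is on file.
Exception (b) requires that the property is part of the owner's primary residence; but the storage unit is not part of the primary residence, so (b) is unavailable.
Exception (c)'s conditions are all satisfied: Amara is a registered non-profit; there is no written lease. However, paragraphs (f)–(k) must be considered: (f) applies — assessed value is $262,000, below the $274,500 limit. (g) would limit (f) — the property is publicly advertised — but (h) sets (g) aside: (h) is engaged — the baseline figure is 396, under the 409 limit. (i) operates (a current Category 3 Registration is held), but is overridden by (j): (j) operates against (i): the reportable unit count is 18, meeting the 17 threshold. (k), which would lift (j), is inapplicable — the coverage ratio is 16%, not less than 16%. Exception (c) does not apply.
All of (d)'s requirements are met (the tenant is an immediate family member; rent is paid in kind). Turning to paragraph (l): (l) operates against (d): the space is let for business use. Exception (d) does not apply.
All of (e)'s requirements are met (a current Category 4 Waiver is held; the property is let furnished). Turning to paragraphs (m)–(n): (m) operates against (e): a current Class F Declaration is held. (n), which would lift (m), is inapplicable — aggregate throughput is 40 units, short of 50 units. Exception (e) does not apply.
No exception is made out. Amara falls within the general rule.

Yes — Amara must file Form RP-3.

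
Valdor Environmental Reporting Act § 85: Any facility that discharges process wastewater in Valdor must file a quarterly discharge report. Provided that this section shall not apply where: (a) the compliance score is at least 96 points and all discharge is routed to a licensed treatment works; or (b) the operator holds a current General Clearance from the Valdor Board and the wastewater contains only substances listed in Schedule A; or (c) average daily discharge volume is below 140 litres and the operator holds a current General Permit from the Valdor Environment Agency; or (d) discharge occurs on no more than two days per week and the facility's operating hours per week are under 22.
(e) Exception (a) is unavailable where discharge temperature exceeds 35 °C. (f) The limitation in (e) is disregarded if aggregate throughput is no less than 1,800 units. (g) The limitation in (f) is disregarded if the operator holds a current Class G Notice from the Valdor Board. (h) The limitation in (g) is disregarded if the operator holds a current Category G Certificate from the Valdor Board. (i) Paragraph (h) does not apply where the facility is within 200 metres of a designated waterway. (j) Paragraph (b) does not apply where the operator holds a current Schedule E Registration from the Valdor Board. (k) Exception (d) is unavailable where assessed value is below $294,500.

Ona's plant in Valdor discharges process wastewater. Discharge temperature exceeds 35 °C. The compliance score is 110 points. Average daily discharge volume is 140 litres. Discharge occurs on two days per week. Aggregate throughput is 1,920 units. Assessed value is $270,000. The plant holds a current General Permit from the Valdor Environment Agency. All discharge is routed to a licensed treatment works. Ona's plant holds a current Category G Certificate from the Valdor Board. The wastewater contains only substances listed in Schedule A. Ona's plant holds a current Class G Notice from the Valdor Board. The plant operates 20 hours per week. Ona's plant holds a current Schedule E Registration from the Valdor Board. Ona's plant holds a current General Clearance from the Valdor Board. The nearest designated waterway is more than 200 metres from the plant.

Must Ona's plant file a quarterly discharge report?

No — exception (a) applies; Ona's plant is not required to file a quarterly discharge report.

Exception (a): the compliance score is 110 points, meeting the 96 points threshold; discharge is routed to a licensed treatment works — every condition holds. Applying paragraphs (e)–(i): (e) is triggered (discharge temperature exceeds 35 °C), but yields to (f): (f) operates — aggregate throughput is 1,920 units, meeting the 1,800 units threshold. (g) would limit (f) — a current Class G Notice is held — but (h) sets (g) aside: (h) applies — a current Category G Certificate is held. (i), which would lift (h), is not engaged — the plant is more than 200 m from any designated waterway. (a) remains available.
Exception (b) is satisfied on its face — a current General Clearance is held; the wastewater is Schedule-A-only. Turning to paragraph (j): (j) applies — a current Schedule E Registration is held. (b) is therefore removed.
Exception (c) does not apply: average daily discharge volume is 140 litres, not below 140 litres.
All of (d)'s requirements are met (discharge occurs on no more than two days per week; the facility's operating hours per week are 20, under the 22 limit). But: (k) is engaged — assessed value is $270,000, below the $294,500 limit. Exception (d) does not apply.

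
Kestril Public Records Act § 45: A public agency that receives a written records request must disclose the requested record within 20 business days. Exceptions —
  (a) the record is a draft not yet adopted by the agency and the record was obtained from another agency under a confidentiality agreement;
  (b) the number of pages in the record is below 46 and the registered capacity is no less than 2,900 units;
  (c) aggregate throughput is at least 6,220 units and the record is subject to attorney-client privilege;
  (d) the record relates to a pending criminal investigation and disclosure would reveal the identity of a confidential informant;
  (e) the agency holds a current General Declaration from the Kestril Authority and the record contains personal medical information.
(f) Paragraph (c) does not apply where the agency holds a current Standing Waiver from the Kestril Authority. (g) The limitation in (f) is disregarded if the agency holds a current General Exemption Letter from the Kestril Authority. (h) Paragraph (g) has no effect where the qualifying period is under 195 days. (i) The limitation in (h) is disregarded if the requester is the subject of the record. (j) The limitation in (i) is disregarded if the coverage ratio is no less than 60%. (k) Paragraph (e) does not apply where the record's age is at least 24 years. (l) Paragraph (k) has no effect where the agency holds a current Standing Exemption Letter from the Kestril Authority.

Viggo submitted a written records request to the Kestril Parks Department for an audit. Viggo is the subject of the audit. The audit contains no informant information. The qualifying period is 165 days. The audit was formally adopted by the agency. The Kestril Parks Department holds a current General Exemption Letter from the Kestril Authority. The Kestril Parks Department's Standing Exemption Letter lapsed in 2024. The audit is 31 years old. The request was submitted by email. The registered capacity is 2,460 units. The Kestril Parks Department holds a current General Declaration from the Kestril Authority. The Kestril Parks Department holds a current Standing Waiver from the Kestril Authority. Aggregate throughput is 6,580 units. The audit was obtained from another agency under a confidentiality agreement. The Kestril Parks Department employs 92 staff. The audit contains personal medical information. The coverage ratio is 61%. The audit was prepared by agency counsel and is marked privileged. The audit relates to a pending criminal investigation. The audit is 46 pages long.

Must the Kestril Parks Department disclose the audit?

Yes — the Kestril Parks Department must disclose the audit.

Exception (a) fails — the audit has been formally adopted.
Exception (b) fails — the number of pages in the record is 46, not below 46.
Exception (c): aggregate throughput is 6,580 units, meeting the 6,220 units threshold; the audit is privileged — every condition holds. But applying paragraphs (f)–(j): (f) applies — a current Standing Waiver is held. (g) would limit (f) — a current General Exemption Letter is held — but (h) sets (g) aside: (h) applies — the qualifying period is 165 days, under the 195 days limit. (i) is triggered (Viggo is the subject of the audit), but is overridden by (j): (j) is triggered — the coverage ratio is 61%, meeting the 60% threshold. Exception (c) does not apply.
Exception (d) requires that disclosure would reveal the identity of a confidential informant; but the audit contains no informant information, so (d) is unavailable.
Exception (e) is satisfied on its face — a current General Declaration is held; the audit contains personal medical information. But: (k) is triggered — the record's age is 31 years, meeting the 24 years threshold. (l), which would lift (k), does not operate here — there is no Standing Exemption Letter in force. (e) is therefore removed.
Every exception is unavailable, so the rule governs.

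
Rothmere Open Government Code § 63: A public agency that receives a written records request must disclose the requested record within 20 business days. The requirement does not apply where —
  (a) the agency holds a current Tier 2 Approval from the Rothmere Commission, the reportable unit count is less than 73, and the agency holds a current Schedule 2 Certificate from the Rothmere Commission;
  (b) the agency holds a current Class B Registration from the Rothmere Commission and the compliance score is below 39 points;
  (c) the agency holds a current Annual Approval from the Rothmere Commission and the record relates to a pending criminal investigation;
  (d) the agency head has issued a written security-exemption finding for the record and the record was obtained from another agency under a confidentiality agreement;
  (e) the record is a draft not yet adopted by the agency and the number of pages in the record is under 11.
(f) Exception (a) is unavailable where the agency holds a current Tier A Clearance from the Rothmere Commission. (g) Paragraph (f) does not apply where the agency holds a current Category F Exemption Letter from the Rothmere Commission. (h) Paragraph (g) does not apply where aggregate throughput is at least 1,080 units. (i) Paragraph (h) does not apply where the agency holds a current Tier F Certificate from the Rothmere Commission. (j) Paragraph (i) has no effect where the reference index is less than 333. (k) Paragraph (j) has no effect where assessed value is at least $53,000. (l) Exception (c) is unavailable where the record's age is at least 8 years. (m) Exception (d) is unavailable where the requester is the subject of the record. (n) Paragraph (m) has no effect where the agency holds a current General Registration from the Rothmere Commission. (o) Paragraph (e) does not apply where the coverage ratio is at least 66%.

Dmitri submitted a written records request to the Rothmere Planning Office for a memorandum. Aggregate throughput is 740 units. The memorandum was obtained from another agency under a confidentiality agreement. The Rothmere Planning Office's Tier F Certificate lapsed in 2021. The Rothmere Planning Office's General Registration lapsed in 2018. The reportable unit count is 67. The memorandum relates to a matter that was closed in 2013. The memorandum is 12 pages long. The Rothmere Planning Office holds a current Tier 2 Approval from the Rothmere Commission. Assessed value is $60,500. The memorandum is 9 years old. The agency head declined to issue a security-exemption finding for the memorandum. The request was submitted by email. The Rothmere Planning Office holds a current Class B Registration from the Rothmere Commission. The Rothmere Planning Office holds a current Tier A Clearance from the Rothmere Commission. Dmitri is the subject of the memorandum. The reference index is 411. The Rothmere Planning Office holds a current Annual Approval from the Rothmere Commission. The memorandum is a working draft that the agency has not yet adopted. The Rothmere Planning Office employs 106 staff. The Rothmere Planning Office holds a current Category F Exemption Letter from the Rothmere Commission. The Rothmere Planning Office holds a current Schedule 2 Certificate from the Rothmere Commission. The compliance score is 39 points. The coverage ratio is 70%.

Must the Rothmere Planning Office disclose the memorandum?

No — exception (a) applies; the Rothmere Planning Office is not required to disclose the memorandum.

Exception (a)'s conditions are all satisfied: a current Tier 2 Approval is held; the reportable unit count is 67, less than the 73 limit; a current Schedule 2 Certificate is held. As to paragraphs (f)–(k): (f) would limit (a) — a current Tier A Clearance is held — but (g) sets (f) aside: (g) operates — a current Category F Exemption Letter is held. (h) is not triggered (aggregate throughput is 740 units, short of 1,080 units), so (g) stands. So (a) applies.
Exception (b) requires that the compliance score is below 39 points; but the compliance score is 39 points, not below 39 points, so (b) is unavailable.
Exception (c) does not apply: the memorandum relates to a closed matter.
Exception (d) fails — the agency head declined to issue a security-exemption finding.
Exception (e) fails — the number of pages in the record is 12, not under 11.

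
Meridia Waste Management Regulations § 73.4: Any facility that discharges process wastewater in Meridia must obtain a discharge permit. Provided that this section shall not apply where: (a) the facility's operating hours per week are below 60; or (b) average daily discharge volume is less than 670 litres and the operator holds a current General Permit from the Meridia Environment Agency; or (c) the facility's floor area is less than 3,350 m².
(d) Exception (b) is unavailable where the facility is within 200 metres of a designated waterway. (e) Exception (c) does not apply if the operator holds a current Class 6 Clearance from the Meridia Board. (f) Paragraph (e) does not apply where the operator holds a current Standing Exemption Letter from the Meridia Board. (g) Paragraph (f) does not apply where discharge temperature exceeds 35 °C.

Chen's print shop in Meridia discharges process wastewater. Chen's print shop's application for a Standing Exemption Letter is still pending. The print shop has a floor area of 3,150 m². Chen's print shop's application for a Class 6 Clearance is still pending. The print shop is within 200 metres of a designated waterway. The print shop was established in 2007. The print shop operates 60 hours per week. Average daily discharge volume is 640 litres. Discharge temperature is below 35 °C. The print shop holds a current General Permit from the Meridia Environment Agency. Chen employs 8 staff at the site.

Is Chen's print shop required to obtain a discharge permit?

No — exception (c) applies; Chen's print shop is not required to obtain a discharge permit.

Exception (a) does not apply: the facility's operating hours per week are 60, not below 60.
Exception (b): average daily discharge volume is 640 litres, less than the 670 litres limit; a current General Permit is held — every condition holds. Turning to paragraph (d): (d) is engaged — the print shop is within 200 m of a designated waterway. Exception (b) does not apply.
All of (c)'s requirements are met (the facility's floor area is 3,150 m², less than the 3,350 m² limit). Considering the limiting provisions: (e) is inapplicable — no current Class 6 Clearance is held. (c) remains available.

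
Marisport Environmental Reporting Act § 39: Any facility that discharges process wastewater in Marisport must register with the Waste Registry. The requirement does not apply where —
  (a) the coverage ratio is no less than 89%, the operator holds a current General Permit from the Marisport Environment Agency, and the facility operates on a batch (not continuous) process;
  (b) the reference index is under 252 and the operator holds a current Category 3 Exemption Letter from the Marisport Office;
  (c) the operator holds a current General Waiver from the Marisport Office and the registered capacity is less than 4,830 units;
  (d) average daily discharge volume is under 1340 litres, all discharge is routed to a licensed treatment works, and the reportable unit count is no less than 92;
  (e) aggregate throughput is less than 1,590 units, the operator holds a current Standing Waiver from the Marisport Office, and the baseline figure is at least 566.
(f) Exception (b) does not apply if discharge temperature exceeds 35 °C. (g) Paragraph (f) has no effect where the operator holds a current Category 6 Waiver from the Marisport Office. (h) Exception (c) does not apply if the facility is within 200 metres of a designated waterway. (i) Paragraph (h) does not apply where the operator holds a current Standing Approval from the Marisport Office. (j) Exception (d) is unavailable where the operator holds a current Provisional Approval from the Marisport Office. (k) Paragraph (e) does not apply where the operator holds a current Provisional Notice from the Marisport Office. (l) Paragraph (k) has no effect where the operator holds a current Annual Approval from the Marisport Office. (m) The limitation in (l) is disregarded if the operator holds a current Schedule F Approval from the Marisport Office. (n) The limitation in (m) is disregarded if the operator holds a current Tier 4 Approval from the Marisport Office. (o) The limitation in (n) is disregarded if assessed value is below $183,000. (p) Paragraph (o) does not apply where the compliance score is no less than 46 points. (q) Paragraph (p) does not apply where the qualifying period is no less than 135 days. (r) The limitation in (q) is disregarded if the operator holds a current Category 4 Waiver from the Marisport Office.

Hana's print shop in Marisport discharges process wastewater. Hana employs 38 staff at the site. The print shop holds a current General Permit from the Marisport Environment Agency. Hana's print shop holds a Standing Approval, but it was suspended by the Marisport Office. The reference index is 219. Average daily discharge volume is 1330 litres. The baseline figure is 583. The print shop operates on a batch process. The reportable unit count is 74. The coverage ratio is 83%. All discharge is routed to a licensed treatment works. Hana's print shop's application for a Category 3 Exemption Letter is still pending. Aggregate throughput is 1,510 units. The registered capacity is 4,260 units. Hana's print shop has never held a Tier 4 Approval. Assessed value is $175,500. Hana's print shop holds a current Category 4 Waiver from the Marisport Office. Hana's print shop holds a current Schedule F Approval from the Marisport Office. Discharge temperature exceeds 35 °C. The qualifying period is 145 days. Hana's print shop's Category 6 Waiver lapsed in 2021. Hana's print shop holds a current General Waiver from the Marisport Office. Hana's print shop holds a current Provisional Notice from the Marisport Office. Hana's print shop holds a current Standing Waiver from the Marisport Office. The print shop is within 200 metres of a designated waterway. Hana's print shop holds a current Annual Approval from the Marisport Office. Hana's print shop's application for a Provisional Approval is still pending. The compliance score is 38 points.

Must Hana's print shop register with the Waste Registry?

Exception (a) fails — the coverage ratio is 83%, short of 89%.
Exception (b) requires that the operator holds a current Category 3 Exemption Letter from the Marisport Office; but there is no Category 3 Exemption Letter in force, so (b) is unavailable.
Exception (c): a current General Waiver is held; the registered capacity is 4,260 units, less than the 4,830 units limit — every condition holds. Turning to paragraphs (h)–(i): (h) is triggered — the print shop is within 200 m of a designated waterway. (i) does not operate here (the Standing Approval is not current), so (h) stands. So (c) is unavailable.
Exception (d) fails — the reportable unit count is 74, short of 92.
Exception (e): aggregate throughput is 1,510 units, less than the 1,590 units limit; a current Standing Waiver is held; the baseline figure is 583, meeting the 566 threshold — every condition holds. But applying paragraphs (k)–(r): (k) is triggered — a current Provisional Notice is held. (l) is triggered (a current Annual Approval is held), but is displaced by (m): (m) is engaged — a current Schedule F Approval is held. (n) is not engaged (the Tier 4 Approval is not current), so (m) stands. (e) is therefore removed.
No exception applies. The general rule governs.

Yes — Hana's print shop must register with the Waste Registry.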